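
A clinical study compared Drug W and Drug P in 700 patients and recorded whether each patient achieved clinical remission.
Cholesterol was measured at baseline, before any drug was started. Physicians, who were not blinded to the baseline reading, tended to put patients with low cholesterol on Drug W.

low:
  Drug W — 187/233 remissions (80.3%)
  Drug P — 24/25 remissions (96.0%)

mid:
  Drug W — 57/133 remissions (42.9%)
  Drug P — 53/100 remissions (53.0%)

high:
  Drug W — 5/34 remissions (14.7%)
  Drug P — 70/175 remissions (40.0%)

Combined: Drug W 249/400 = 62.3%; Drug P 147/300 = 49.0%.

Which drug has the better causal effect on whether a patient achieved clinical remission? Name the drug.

Cholesterol differs across drugs for reasons unrelated to any effect of the drug itself, and it separately predicts the outcome — a classic confounder. We must compare within cholesterol levels.
Within each level — low: 80.3% vs 96.0%; mid: 42.9% vs 53.0%; high: 14.7% vs 40.0% — Drug P is higher every time.

Drug P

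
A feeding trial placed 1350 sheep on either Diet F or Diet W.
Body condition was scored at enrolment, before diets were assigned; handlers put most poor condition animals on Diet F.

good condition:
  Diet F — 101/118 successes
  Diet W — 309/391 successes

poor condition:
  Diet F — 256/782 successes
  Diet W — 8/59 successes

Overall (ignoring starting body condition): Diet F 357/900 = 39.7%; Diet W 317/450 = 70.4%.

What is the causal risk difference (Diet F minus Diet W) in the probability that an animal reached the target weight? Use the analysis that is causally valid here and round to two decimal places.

Nothing the diet does changes starting body condition; the imbalance is an allocation artefact. With starting body condition also predicting the outcome, the pooled figure is confounded, and the within-stratum comparison is the causal one.
Adjusting over the population distribution of starting body condition: 0.377·(0.856−0.790) + 0.623·(0.327−0.136) = +0.144.

+0.14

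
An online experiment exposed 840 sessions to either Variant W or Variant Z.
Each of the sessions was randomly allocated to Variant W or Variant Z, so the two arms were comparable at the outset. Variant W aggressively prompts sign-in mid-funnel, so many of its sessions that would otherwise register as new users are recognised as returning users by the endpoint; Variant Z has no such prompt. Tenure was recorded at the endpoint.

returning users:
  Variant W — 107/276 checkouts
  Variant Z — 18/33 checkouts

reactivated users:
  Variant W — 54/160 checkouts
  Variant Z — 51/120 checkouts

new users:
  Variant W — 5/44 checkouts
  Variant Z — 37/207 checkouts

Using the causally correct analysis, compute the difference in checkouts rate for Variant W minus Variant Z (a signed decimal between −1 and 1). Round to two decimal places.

+0.05

User tenure lies on the pathway variant → user tenure → outcome, so adjusting for it blocks the indirect effect. For the total causal effect of variant, use the unadjusted pooled rates.
The causal difference is the pooled difference: 0.346 − 0.294 = +0.051.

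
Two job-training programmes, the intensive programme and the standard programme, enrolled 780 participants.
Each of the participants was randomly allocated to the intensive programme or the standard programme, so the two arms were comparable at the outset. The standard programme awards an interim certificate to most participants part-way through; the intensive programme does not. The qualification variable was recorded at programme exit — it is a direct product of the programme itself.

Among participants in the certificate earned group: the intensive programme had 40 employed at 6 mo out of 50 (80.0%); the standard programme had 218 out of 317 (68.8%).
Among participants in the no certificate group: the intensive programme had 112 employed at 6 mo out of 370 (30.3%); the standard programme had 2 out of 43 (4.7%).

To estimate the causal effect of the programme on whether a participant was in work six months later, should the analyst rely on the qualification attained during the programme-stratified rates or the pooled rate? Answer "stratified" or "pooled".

the intensive programme is higher inside every qualification attained during the programme stratum but the standard programme is higher in aggregate. Whether to stratify depends on how qualification attained during the programme relates to the programme.
Because the programme influences qualification attained during the programme, qualification attained during the programme is a post-treatment mediator, not a confounder. Stratifying on it would bias the estimate; the causal effect is the crude pooled difference.
Pooled: the intensive programme 36.2% vs the standard programme 61.1%; the standard programme is higher overall.

pooled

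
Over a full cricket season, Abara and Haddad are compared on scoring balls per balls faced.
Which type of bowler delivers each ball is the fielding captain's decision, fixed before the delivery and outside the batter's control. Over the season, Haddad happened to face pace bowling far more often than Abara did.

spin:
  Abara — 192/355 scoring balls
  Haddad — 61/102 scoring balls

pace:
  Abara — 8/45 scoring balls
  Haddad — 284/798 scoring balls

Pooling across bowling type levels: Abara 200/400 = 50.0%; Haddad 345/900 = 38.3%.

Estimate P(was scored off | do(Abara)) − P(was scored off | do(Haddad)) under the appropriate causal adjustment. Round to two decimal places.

Bowling type is set before the player has any effect — it is not caused by the player — and it independently drives the outcome. That makes it a confounder, so the causal comparison is within bowling type levels.
Adjusting over the population distribution of bowling type: 0.352·(0.541−0.598) + 0.648·(0.178−0.356) = -0.136.

-0.14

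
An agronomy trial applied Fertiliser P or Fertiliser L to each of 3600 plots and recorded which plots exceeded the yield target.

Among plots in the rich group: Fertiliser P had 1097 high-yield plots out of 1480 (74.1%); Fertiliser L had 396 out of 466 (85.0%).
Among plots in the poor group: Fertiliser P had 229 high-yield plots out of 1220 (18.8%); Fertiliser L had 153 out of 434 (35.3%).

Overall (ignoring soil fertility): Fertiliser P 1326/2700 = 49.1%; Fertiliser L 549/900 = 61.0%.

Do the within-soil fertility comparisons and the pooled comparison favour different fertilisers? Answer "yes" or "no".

no

Within each soil fertility level (rich 74.1% vs 85.0%; poor 18.8% vs 35.3%), Fertiliser L has the higher rate every time. Pooled: 49.1% vs 61.0% — Fertiliser L has the higher rate overall. They agree.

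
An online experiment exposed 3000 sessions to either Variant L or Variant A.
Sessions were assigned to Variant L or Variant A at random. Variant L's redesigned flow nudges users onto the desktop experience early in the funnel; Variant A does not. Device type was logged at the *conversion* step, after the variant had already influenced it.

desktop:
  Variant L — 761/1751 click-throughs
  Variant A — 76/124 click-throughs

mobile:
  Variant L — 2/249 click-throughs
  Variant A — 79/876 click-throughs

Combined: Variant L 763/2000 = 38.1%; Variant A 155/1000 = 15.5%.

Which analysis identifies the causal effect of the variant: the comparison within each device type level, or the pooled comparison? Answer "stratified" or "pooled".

pooled

Within every device type level Variant A has the higher rate, yet pooled Variant L does — Simpson's reversal.
Stratifying would compare variants among sessions the variants themselves sorted into device type groups — a form of selection on an intermediate. The unconditioned pooled rates give the total causal effect.
Pooled: Variant L 38.1% vs Variant A 15.5%; Variant L is higher overall.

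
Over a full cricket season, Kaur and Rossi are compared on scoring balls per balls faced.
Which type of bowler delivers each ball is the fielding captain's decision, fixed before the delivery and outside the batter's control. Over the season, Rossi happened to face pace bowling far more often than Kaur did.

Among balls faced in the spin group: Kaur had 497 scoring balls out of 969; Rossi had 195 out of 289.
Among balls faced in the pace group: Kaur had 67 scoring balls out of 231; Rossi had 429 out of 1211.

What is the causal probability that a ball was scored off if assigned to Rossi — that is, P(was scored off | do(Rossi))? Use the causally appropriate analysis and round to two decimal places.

0.50

The imbalance in bowling type arose from how balls faced were allocated, not from anything the player did; and bowling type independently affects the outcome. The pooled gap is confounded — condition on bowling type.
Standardising Rossi to the population bowling type mix: 0.466·195/289 + 0.534·429/1211 = 0.504.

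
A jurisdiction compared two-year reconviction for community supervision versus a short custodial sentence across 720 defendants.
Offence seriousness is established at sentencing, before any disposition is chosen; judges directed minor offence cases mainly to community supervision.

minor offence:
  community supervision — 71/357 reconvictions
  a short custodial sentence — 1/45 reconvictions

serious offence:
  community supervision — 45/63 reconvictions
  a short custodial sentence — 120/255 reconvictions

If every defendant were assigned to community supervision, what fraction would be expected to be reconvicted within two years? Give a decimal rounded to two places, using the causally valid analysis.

0.43

Offence seriousness differs across dispositions for reasons unrelated to any effect of the disposition itself, and it separately predicts the outcome — a classic confounder. We must compare within offence seriousness levels.
Standardising community supervision to the population offence seriousness mix: 0.558·71/357 + 0.442·45/63 = 0.427.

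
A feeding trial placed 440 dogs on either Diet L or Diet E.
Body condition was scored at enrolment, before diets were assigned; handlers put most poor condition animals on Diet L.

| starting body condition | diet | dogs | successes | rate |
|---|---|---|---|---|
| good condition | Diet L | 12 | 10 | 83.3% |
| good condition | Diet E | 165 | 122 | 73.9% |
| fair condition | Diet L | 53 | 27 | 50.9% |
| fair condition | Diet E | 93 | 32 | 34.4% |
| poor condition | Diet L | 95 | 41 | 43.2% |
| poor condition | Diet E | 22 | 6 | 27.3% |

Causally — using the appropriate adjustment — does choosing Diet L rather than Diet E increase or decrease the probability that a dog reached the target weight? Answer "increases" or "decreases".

increases

Within every starting body condition level Diet L has the higher rate, yet pooled Diet E does — Simpson's reversal.
Here starting body condition is a common cause — it drives both which diet a case falls under and the outcome. The crude comparison mixes populations; the stratum-specific rates are the causally relevant ones.
Within each level — good condition: 83.3% vs 73.9%; fair condition: 50.9% vs 34.4%; poor condition: 43.2% vs 27.3% — Diet L is higher every time.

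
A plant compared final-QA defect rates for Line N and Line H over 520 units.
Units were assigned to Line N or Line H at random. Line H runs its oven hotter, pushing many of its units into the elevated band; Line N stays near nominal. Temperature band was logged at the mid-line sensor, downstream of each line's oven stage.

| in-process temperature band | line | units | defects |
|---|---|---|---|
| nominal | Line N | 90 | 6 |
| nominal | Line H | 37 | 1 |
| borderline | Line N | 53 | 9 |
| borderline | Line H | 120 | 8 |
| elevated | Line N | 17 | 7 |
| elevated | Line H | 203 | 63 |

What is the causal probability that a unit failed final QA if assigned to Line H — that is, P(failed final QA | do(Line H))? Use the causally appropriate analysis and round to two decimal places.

The distribution of in-process temperature band is itself part of what the line does — it is an intermediate outcome. Holding it fixed would remove that part of the effect; the total effect is the pooled difference.
So P(outcome | do(Line H)) is just the pooled rate for Line H: 72/360 = 0.200.

0.20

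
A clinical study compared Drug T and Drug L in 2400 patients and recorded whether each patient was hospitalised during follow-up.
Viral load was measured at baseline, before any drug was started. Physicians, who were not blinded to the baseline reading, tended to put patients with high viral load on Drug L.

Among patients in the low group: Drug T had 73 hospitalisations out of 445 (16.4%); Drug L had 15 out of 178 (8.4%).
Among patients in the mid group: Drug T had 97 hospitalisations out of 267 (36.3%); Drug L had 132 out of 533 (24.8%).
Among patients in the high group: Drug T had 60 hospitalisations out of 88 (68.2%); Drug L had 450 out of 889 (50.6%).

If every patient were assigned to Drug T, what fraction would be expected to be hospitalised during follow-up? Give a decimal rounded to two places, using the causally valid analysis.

The imbalance in viral load arose from how patients were allocated, not from anything the drug did; and viral load independently affects the outcome. The pooled gap is confounded — condition on viral load.
Standardising Drug T to the population viral load mix: 0.260·73/445 + 0.333·97/267 + 0.407·60/88 = 0.441.

0.44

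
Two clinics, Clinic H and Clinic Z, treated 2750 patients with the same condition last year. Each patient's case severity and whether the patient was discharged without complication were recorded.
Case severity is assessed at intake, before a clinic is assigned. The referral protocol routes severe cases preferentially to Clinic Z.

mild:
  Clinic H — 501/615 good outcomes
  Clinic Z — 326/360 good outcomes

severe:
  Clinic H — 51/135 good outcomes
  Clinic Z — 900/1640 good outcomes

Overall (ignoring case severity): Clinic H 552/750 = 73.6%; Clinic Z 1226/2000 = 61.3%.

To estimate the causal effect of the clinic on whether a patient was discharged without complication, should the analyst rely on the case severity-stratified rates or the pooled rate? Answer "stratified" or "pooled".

Case severity differs across clinics for reasons unrelated to any effect of the clinic itself, and it separately predicts the outcome — a classic confounder. We must compare within case severity levels.
Within each level — mild: 81.5% vs 90.6%; severe: 37.8% vs 54.9% — Clinic Z is higher every time.

stratified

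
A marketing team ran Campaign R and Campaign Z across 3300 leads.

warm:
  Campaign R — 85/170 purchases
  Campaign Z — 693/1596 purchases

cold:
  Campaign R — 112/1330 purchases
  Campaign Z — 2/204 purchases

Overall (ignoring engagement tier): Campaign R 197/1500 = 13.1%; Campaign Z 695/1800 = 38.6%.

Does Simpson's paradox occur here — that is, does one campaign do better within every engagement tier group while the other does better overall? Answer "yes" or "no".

Within each engagement tier level (warm 50.0% vs 43.4%; cold 8.4% vs 1.0%), Campaign R has the higher rate every time. Pooled: 13.1% vs 38.6% — Campaign Z has the higher rate overall. The two comparisons disagree.

yes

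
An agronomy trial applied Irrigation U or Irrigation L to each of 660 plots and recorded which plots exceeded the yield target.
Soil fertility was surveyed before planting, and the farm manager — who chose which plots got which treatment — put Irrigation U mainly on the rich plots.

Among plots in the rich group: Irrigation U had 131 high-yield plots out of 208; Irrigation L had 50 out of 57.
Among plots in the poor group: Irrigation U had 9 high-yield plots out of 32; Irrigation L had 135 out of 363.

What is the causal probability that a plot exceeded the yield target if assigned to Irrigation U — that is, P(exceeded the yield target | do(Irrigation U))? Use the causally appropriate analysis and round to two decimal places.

0.42

The stratified and pooled comparisons disagree (Irrigation L wins within each soil fertility; Irrigation U wins overall), so the answer turns on the causal role of soil fertility.
The imbalance in soil fertility arose from how plots were allocated, not from anything the irrigation did; and soil fertility independently affects the outcome. The pooled gap is confounded — condition on soil fertility.
Standardising Irrigation U to the population soil fertility mix: 0.402·131/208 + 0.598·9/32 = 0.421.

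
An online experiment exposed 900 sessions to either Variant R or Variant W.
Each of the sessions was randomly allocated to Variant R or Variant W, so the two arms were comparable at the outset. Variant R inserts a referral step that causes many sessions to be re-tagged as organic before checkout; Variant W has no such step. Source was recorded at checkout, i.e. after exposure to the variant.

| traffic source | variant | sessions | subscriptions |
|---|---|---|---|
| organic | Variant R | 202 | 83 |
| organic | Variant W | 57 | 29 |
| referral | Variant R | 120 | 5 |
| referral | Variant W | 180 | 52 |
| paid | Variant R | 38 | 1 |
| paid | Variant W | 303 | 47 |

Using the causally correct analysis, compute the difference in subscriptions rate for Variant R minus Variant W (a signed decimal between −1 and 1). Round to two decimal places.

+0.01

Stratifying would compare variants among sessions the variants themselves sorted into traffic source groups — a form of selection on an intermediate. The unconditioned pooled rates give the total causal effect.
The causal difference is the pooled difference: 0.247 − 0.237 = +0.010.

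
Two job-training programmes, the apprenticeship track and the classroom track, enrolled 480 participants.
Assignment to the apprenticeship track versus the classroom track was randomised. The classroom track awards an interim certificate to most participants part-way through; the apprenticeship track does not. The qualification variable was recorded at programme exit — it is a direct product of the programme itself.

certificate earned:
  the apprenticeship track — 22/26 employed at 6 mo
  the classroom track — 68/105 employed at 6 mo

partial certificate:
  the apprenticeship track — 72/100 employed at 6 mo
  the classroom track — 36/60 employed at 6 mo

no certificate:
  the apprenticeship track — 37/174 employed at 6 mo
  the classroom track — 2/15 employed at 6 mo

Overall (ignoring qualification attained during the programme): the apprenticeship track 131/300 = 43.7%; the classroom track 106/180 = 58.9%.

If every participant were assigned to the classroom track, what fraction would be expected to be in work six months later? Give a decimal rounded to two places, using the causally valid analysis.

Because the programme influences qualification attained during the programme, qualification attained during the programme is a post-treatment mediator, not a confounder. Stratifying on it would bias the estimate; the causal effect is the crude pooled difference.
So P(outcome | do(the classroom track)) is just the pooled rate for the classroom track: 106/180 = 0.589.

0.59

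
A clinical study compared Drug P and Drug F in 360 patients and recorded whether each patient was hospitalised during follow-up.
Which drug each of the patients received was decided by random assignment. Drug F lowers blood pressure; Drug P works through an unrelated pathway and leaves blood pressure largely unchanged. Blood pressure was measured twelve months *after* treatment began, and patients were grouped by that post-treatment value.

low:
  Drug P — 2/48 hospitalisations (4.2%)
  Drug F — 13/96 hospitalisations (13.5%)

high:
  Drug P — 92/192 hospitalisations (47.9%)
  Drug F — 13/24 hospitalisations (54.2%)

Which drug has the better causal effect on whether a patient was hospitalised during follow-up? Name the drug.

Drug F

Because the drug influences blood pressure, blood pressure is a post-treatment mediator, not a confounder. Stratifying on it would bias the estimate; the causal effect is the crude pooled difference.
Pooled: Drug P 39.2% vs Drug F 21.7%; Drug F is lower overall.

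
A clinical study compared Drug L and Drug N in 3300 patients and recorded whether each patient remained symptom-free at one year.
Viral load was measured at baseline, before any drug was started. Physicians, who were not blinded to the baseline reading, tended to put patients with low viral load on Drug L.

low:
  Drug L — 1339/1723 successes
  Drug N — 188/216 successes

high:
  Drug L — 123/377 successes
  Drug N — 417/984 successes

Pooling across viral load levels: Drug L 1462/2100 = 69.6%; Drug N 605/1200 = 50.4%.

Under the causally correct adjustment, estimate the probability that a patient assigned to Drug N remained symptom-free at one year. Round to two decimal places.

0.69

Viral load differs across drugs for reasons unrelated to any effect of the drug itself, and it separately predicts the outcome — a classic confounder. We must compare within viral load levels.
Standardising Drug N to the population viral load mix: 0.588·188/216 + 0.412·417/984 = 0.686.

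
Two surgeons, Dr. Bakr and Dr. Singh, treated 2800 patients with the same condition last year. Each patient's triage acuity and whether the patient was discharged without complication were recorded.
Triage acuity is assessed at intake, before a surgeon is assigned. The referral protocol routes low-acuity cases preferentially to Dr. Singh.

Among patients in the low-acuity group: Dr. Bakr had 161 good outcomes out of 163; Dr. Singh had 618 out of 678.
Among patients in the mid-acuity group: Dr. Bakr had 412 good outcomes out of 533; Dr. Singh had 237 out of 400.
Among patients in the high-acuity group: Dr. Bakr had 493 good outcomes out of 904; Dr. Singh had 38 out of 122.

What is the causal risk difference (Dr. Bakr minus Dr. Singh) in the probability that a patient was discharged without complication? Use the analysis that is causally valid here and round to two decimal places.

Within every triage acuity level Dr. Bakr has the higher rate, yet pooled Dr. Singh does — Simpson's reversal.
Here triage acuity is a common cause — it drives both which surgeon a case falls under and the outcome. The crude comparison mixes populations; the stratum-specific rates are the causally relevant ones.
Adjusting over the population distribution of triage acuity: 0.300·(0.988−0.912) + 0.333·(0.773−0.593) + 0.366·(0.545−0.311) = +0.169.

+0.17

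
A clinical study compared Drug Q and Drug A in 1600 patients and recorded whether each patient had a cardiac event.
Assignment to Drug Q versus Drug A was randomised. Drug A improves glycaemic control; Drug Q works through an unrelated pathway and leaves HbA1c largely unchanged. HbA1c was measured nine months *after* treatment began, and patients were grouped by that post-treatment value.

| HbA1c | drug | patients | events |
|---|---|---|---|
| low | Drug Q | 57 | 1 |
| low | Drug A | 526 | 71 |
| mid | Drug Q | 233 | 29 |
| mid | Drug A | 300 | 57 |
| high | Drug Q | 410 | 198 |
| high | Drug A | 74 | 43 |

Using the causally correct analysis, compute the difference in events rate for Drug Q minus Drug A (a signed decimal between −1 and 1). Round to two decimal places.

Because the drug influences HbA1c, HbA1c is a post-treatment mediator, not a confounder. Stratifying on it would bias the estimate; the causal effect is the crude pooled difference.
The causal difference is the pooled difference: 0.326 − 0.190 = +0.136.

+0.14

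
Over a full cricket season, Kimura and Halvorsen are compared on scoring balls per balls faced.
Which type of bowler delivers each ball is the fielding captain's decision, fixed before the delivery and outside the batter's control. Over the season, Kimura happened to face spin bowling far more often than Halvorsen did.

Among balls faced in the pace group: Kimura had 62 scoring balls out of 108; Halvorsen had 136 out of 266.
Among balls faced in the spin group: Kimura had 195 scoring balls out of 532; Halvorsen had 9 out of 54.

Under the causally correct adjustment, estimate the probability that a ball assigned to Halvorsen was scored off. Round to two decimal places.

Bowling type satisfies the back-door criterion: it is not a descendant of the player, and it blocks the spurious path from player to outcome. Adjusting for it (i.e., using the within-bowling type rates) gives the causal effect.
Standardising Halvorsen to the population bowling type mix: 0.390·136/266 + 0.610·9/54 = 0.301.

0.30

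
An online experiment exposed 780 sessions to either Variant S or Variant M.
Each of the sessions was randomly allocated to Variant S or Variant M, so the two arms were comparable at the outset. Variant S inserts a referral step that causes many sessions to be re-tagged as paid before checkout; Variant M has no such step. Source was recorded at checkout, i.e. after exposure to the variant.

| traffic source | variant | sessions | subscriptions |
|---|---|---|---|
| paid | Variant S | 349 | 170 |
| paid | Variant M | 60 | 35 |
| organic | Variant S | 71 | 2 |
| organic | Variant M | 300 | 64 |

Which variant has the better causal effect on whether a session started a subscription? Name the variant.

The stratified and pooled comparisons disagree (Variant M wins within each traffic source; Variant S wins overall), so the answer turns on the causal role of traffic source.
Traffic source here is a post-treatment variable shaped by the variant; conditioning on it would introduce bias rather than remove it. The overall comparison is the causal one.
Pooled: Variant S 41.0% vs Variant M 27.5%; Variant S is higher overall.

Variant S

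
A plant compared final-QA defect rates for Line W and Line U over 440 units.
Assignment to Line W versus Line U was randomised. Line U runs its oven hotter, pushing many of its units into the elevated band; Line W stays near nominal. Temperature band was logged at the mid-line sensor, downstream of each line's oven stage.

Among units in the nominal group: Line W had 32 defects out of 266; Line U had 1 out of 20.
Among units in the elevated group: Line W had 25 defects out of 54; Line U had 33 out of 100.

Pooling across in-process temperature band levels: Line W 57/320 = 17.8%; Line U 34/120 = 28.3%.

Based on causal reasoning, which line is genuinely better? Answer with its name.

The distribution of in-process temperature band is itself part of what the line does — it is an intermediate outcome. Holding it fixed would remove that part of the effect; the total effect is the pooled difference.
Pooled: Line W 17.8% vs Line U 28.3%; Line W is lower overall.

Line W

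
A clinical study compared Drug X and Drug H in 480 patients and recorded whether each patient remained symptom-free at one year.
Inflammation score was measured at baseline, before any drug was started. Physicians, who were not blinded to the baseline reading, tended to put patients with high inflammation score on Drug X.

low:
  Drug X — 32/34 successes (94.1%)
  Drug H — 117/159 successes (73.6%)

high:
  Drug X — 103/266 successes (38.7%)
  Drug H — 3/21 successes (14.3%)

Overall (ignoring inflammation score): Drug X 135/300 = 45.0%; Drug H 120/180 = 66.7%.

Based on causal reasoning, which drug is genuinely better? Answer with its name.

Drug X is higher inside every inflammation score stratum but Drug H is higher in aggregate. Whether to stratify depends on how inflammation score relates to the drug.
Since inflammation score is a pre-existing factor (not a product of the drug) and it affects the outcome on its own, it is a confounder. The stratified rates, not the pooled rate, identify the causal effect.
Within each level — low: 94.1% vs 73.6%; high: 38.7% vs 14.3% — Drug X is higher every time.

Drug X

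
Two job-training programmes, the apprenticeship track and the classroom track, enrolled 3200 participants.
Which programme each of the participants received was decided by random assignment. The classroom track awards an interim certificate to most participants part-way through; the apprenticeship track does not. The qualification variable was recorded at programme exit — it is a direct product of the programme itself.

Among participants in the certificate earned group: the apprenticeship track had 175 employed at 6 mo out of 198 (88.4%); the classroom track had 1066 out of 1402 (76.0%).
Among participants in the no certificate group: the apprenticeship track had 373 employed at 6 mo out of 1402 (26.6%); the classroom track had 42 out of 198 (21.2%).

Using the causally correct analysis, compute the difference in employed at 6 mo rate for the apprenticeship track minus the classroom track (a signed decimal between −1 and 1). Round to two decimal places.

-0.35

Stratifying would compare programmes among participants the programmes themselves sorted into qualification attained during the programme groups — a form of selection on an intermediate. The unconditioned pooled rates give the total causal effect.
The causal difference is the pooled difference: 0.343 − 0.693 = -0.350.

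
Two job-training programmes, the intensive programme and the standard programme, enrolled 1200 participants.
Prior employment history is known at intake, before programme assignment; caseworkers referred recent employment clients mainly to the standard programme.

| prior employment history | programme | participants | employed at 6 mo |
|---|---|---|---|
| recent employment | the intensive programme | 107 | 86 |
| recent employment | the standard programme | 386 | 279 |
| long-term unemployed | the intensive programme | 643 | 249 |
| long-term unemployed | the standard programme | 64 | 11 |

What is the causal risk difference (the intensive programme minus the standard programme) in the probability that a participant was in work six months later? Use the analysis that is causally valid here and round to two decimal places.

Prior employment history satisfies the back-door criterion: it is not a descendant of the programme, and it blocks the spurious path from programme to outcome. Adjusting for it (i.e., using the within-prior employment history rates) gives the causal effect.
Adjusting over the population distribution of prior employment history: 0.411·(0.804−0.723) + 0.589·(0.387−0.172) = +0.160.

+0.16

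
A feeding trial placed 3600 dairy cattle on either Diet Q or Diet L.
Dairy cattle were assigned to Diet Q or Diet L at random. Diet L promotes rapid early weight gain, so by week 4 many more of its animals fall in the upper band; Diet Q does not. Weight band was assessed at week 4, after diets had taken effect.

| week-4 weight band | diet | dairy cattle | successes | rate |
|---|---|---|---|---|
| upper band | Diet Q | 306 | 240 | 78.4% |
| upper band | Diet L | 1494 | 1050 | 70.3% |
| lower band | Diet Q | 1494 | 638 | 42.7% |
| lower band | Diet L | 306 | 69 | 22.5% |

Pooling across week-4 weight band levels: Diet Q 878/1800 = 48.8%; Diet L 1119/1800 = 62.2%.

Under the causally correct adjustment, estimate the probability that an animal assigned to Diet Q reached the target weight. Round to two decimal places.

Within every week-4 weight band level Diet Q has the higher rate, yet pooled Diet L does — Simpson's reversal.
Stratifying would compare diets among dairy cattle the diets themselves sorted into week-4 weight band groups — a form of selection on an intermediate. The unconditioned pooled rates give the total causal effect.
So P(outcome | do(Diet Q)) is just the pooled rate for Diet Q: 878/1800 = 0.488.

0.49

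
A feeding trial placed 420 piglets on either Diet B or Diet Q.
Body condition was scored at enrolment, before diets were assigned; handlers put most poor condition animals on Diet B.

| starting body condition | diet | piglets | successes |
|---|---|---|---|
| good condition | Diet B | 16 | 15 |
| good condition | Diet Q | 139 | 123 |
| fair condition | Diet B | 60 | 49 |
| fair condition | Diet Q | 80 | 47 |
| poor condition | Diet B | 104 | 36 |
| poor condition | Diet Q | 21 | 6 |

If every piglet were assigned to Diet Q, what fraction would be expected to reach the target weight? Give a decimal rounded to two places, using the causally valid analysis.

Starting body condition is set before the diet has any effect — it is not caused by the diet — and it independently drives the outcome. That makes it a confounder, so the causal comparison is within starting body condition levels.
Standardising Diet Q to the population starting body condition mix: 0.369·123/139 + 0.333·47/80 + 0.298·6/21 = 0.607.

0.61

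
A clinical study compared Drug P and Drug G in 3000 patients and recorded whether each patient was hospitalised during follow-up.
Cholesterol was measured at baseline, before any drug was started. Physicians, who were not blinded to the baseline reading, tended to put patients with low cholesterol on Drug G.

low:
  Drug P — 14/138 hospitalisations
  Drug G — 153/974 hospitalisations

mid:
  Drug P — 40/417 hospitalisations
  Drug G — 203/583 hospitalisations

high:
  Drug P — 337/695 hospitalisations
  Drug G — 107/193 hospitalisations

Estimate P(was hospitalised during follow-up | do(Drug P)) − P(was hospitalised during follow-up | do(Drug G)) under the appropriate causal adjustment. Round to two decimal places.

-0.13

The cholesterol-specific comparison favours Drug P throughout, but the pooled figures favour Drug G. The question is whether to condition on cholesterol.
Cholesterol satisfies the back-door criterion: it is not a descendant of the drug, and it blocks the spurious path from drug to outcome. Adjusting for it (i.e., using the within-cholesterol rates) gives the causal effect.
Adjusting over the population distribution of cholesterol: 0.371·(0.101−0.157) + 0.333·(0.096−0.348) + 0.296·(0.485−0.554) = -0.125.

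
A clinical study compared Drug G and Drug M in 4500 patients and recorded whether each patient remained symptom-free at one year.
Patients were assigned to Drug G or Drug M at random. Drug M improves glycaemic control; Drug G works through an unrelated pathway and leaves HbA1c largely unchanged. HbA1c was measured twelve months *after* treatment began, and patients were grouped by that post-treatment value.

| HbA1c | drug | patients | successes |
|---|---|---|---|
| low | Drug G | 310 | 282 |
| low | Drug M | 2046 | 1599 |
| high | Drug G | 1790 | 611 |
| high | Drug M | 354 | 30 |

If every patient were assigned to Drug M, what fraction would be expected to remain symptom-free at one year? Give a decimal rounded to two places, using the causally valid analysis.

0.68

The HbA1c-specific comparison favours Drug G throughout, but the pooled figures favour Drug M. The question is whether to condition on HbA1c.
Because the drug influences HbA1c, HbA1c is a post-treatment mediator, not a confounder. Stratifying on it would bias the estimate; the causal effect is the crude pooled difference.
So P(outcome | do(Drug M)) is just the pooled rate for Drug M: 1629/2400 = 0.679.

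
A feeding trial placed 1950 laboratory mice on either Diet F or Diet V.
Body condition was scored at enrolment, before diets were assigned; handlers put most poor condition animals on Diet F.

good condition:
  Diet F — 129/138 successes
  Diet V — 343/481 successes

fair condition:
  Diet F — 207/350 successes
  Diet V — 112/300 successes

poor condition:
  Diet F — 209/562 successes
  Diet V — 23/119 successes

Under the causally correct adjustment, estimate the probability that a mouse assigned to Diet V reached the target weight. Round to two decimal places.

Since starting body condition is a pre-existing factor (not a product of the diet) and it affects the outcome on its own, it is a confounder. The stratified rates, not the pooled rate, identify the causal effect.
Standardising Diet V to the population starting body condition mix: 0.317·343/481 + 0.333·112/300 + 0.349·23/119 = 0.418.

0.42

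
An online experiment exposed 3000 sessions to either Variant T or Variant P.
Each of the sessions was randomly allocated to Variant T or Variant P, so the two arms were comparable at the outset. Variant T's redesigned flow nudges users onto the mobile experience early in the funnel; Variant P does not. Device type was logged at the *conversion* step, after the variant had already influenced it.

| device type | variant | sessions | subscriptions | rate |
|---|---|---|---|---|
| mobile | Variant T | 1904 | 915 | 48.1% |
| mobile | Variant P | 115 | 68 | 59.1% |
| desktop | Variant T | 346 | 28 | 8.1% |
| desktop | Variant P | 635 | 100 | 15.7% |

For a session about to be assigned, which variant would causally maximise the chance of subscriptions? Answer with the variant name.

Variant T

Because the variant influences device type, device type is a post-treatment mediator, not a confounder. Stratifying on it would bias the estimate; the causal effect is the crude pooled difference.
Pooled: Variant T 41.9% vs Variant P 22.4%; Variant T is higher overall.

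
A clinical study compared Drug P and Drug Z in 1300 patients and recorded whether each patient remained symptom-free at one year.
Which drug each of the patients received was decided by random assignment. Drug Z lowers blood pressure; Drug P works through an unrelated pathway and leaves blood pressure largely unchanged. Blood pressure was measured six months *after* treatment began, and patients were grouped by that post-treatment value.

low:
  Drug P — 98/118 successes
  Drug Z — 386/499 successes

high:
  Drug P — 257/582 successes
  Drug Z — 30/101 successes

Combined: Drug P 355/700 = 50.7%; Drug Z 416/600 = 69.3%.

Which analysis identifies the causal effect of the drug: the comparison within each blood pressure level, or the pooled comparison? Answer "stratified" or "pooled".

The blood pressure-specific comparison favours Drug P throughout, but the pooled figures favour Drug Z. The question is whether to condition on blood pressure.
Blood pressure lies on the pathway drug → blood pressure → outcome, so adjusting for it blocks the indirect effect. For the total causal effect of drug, use the unadjusted pooled rates.
Pooled: Drug P 50.7% vs Drug Z 69.3%; Drug Z is higher overall.

pooled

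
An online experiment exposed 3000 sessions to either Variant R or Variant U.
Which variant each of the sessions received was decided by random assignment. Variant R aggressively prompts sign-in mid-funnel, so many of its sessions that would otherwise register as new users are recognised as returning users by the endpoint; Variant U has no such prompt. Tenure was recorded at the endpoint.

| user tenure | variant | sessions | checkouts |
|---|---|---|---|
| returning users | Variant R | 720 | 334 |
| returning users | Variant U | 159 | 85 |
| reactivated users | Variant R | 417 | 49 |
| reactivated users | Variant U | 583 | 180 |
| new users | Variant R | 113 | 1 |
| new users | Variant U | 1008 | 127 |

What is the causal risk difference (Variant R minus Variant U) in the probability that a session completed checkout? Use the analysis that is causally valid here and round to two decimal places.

Variant U is higher inside every user tenure stratum but Variant R is higher in aggregate. Whether to stratify depends on how user tenure relates to the variant.
The distribution of user tenure is itself part of what the variant does — it is an intermediate outcome. Holding it fixed would remove that part of the effect; the total effect is the pooled difference.
The causal difference is the pooled difference: 0.307 − 0.224 = +0.083.

+0.08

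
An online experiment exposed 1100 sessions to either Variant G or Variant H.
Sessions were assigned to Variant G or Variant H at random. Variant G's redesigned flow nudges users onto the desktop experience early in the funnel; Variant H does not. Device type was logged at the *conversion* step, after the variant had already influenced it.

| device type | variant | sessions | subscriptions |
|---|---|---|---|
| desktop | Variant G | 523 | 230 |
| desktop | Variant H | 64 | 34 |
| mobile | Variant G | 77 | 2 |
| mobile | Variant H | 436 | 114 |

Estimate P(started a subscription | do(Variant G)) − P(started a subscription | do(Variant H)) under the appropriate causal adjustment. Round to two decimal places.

Within every device type level Variant H has the higher rate, yet pooled Variant G does — Simpson's reversal.
Device type is downstream of the variant. One should not condition on a consequence of treatment, so the overall rates are the right comparison.
The causal difference is the pooled difference: 0.387 − 0.296 = +0.091.

+0.09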